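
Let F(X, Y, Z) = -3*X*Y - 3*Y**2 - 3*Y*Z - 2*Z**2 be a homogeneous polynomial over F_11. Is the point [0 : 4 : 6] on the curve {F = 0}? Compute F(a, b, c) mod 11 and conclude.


F(0,4,6) ≡ 6 (mod 11); P is NOT on the curve.

Evaluate F(0, 4, 6) term-by-term (mod 11).
  -3*X*Y ↦ -3·0·4·1 = 0
  -3*Y**2 ↦ -3·1·16·1 = -48
  -3*Y*Z ↦ -3·1·4·6 = -72
  -2*Z**2 ↦ -2·1·1·36 = -72
Sum: F(0, 4, 6) = (0) + (-48) + (-72) + (-72) = -192.
Reducing mod 11: -192 ≡ 6 (mod 11).
Since F(a, b, c) ≡ 6 ≠ 0 (mod 11), P does NOT lie on the curve.


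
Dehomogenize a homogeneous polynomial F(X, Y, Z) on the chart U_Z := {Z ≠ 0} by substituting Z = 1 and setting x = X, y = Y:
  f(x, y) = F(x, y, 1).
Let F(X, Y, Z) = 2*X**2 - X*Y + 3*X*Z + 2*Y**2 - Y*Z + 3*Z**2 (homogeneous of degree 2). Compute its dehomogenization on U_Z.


f(x, y) = 2*x**2 - x*y + 3*x + 2*y**2 - y + 3

On U_Z we set Z = 1. Each monomial c·X^i·Y^j·Z^k in F becomes c·x^i·y^j·1^k = c·x^i·y^j.
Substituting Z = 1: F(X, Y, 1) = 2*x**2 - x*y + 3*x + 2*y**2 - y + 3.
Note: deg(f) ≤ deg(F) = 2; strict inequality happens when F is divisible by Z (lost terms).


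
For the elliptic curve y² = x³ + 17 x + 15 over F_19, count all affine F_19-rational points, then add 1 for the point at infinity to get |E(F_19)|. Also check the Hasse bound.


Affine points = {(2, 0), (3, 6), (3, 13), (5, 4), (5, 15), (8, 6), (8, 13), (9, 2), (9, 17), (10, 8), (10, 11), (12, 3), (12, 16), (13, 1), (13, 18), (15, 4), (15, 15), (17, 7), (17, 12), (18, 4), (18, 15)}; affine count = 21; |E(F_19)| = 22.

Discriminant check: Δ ∝ 4a³ + 27b² = 4·17³ + 27·15² = 4·4913 + 27·225 ≡ 1 (mod 19). Nonzero ⇒ E is nonsingular.
For each x ∈ F_19, compute rhs = x³ + 17·x + 15 mod 19, then count y ∈ F_19 with y² ≡ rhs.
  x = 0: rhs = 15, matching y values: none (0 points).
  x = 1: rhs = 14, matching y values: none (0 points).
  x = 2: rhs = 0, matching y values: 0 (1 points).
  x = 3: rhs = 17, matching y values: 6, 13 (2 points).
  x = 4: rhs = 14, matching y values: none (0 points).
  x = 5: rhs = 16, matching y values: 4, 15 (2 points).
  x = 6: rhs = 10, matching y values: none (0 points).
  x = 7: rhs = 2, matching y values: none (0 points).
  x = 8: rhs = 17, matching y values: 6, 13 (2 points).
  x = 9: rhs = 4, matching y values: 2, 17 (2 points).
  x = 10: rhs = 7, matching y values: 8, 11 (2 points).
  x = 11: rhs = 13, matching y values: none (0 points).
  x = 12: rhs = 9, matching y values: 3, 16 (2 points).
  x = 13: rhs = 1, matching y values: 1, 18 (2 points).
  x = 14: rhs = 14, matching y values: none (0 points).
  x = 15: rhs = 16, matching y values: 4, 15 (2 points).
  x = 16: rhs = 13, matching y values: none (0 points).
  x = 17: rhs = 11, matching y values: 7, 12 (2 points).
  x = 18: rhs = 16, matching y values: 4, 15 (2 points).
Total affine count: 21.
Full point count |E(F_19)| = 21 + 1 = 22.
Hasse bound: |22 − (19+1)| = |2| = 2 ≤ 2√19 ≈ 8.7178 ✓.


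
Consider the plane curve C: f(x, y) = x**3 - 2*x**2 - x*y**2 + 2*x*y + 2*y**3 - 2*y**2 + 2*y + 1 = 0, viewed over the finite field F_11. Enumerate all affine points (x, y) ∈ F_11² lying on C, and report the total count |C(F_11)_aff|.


Affine F_11-points: {(0, 8), (1, 0), (2, 10), (3, 2), (4, 0), (4, 7), (5, 2), (5, 8), (5, 10), (6, 10), (8, 0), (8, 8), (9, 3), (10, 4), (10, 9)}; count = 15.

For each of the 121 pairs (x, y) ∈ F_11², evaluate f(x, y) mod 11. Record the zeros.
  x = 0: [0↦1, 1↦3, 2↦2, 3↦10, 4↦6, 5↦2, 6↦10, 7↦9, 8↦0, 9↦6, 10↦6]  zeros at y ∈ {8}
  x = 1: [0↦0, 1↦3, 2↦1, 3↦6, 4↦8, 5↦8, 6↦7, 7↦6, 8↦6, 9↦8, 10↦2]  zeros at y ∈ {0}
  x = 2: [0↦1, 1↦5, 2↦2, 3↦4, 4↦1, 5↦5, 6↦6, 7↦5, 8↦3, 9↦1, 10↦0]  zeros at y ∈ {10}
  x = 3: [0↦10, 1↦4, 2↦0, 3↦10, 4↦2, 5↦10, 6↦2, 7↦1, 8↦8, 9↦2, 10↦6]  zeros at y ∈ {2}
  x = 4: [0↦0, 1↦6, 2↦1, 3↦8, 4↦6, 5↦7, 6↦1, 7↦0, 8↦5, 9↦6, 10↦4]  zeros at y ∈ {0, 7}
  x = 5: [0↦10, 1↦6, 2↦0, 3↦4, 4↦8, 5↦2, 6↦9, 7↦8, 8↦0, 9↦8, 10↦0]  zeros at y ∈ {2, 8, 10}
  x = 6: [0↦2, 1↦10, 2↦3, 3↦4, 4↦3, 5↦1, 6↦10, 7↦9, 8↦10, 9↦3, 10↦0]  zeros at y ∈ {10}
  x = 7: [0↦4, 1↦2, 2↦5, 3↦3, 4↦8, 5↦10, 6↦10, 7↦9, 8↦8, 9↦8, 10↦10]  zeros at y ∈ ∅
  x = 8: [0↦0, 1↦10, 2↦1, 3↦7, 4↦7, 5↦2, 6↦4, 7↦3, 8↦0, 9↦7, 10↦3]  zeros at y ∈ {0, 8}
  x = 9: [0↦7, 1↦7, 2↦8, 3↦0, 4↦6, 5↦5, 6↦9, 7↦8, 8↦3, 9↦6, 10↦7]  zeros at y ∈ {3}
  x = 10: [0↦9, 1↦10, 2↦10, 3↦10, 4↦0, 5↦3, 6↦9, 7↦8, 8↦1, 9↦0, 10↦6]  zeros at y ∈ {4, 9}
Collecting zeros: affine points = {(0, 8), (1, 0), (2, 10), (3, 2), (4, 0), (4, 7), (5, 2), (5, 8), (5, 10), (6, 10), (8, 0), (8, 8), (9, 3), (10, 4), (10, 9)}.
Total count |C(F_11)_aff| = 15.


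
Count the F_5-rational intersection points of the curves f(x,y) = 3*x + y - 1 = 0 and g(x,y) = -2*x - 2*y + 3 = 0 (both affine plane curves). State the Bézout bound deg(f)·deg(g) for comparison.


Common zeros: {(1, 3)}; count = 1; Bézout bound = 1.

deg(f) = 1, deg(g) = 1, so Bézout bound = 1.
Scan x ∈ F_5. For each x, list the y ∈ F_5 with f(x, y) ≡ 0 and those with g(x, y) ≡ 0 (mod 5); the common zeros in that column are the intersection.
  x = 0: f ≡ 0 at y ∈ {1}; g ≡ 0 at y ∈ {4}; common: ∅.
  x = 1: f ≡ 0 at y ∈ {3}; g ≡ 0 at y ∈ {3}; common: {3}.
  x = 2: f ≡ 0 at y ∈ {0}; g ≡ 0 at y ∈ {2}; common: ∅.
  x = 3: f ≡ 0 at y ∈ {2}; g ≡ 0 at y ∈ {1}; common: ∅.
  x = 4: f ≡ 0 at y ∈ {4}; g ≡ 0 at y ∈ {0}; common: ∅.
Collecting: common zeros = {(1, 3)}, so the count is 1.
Comparison with the Bézout bound: 1 ≤ 1 = deg(f)·deg(g), as expected for curves with no common component (the bound is attained).


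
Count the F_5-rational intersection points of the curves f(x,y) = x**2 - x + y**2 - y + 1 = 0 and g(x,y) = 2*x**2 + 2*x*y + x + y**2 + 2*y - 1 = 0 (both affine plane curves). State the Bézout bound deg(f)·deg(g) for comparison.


Common zeros: {(2, 2)}; count = 1; Bézout bound = 4.

deg(f) = 2, deg(g) = 2, so Bézout bound = 4.
Scan x ∈ F_5. For each x, list the y ∈ F_5 with f(x, y) ≡ 0 and those with g(x, y) ≡ 0 (mod 5); the common zeros in that column are the intersection.
  x = 0: f ≡ 0 at y ∈ ∅; g ≡ 0 at y ∈ ∅; common: ∅.
  x = 1: f ≡ 0 at y ∈ ∅; g ≡ 0 at y ∈ ∅; common: ∅.
  x = 2: f ≡ 0 at y ∈ {2, 4}; g ≡ 0 at y ∈ {2}; common: {2}.
  x = 3: f ≡ 0 at y ∈ ∅; g ≡ 0 at y ∈ {0, 2}; common: ∅.
  x = 4: f ≡ 0 at y ∈ {2, 4}; g ≡ 0 at y ∈ {0}; common: ∅.
Collecting: common zeros = {(2, 2)}, so the count is 1.
Comparison with the Bézout bound: 1 ≤ 4 = deg(f)·deg(g), as expected for curves with no common component (the affine F_5-count falls short of the bound because intersections may lie at infinity, over extension fields, or carry multiplicity).


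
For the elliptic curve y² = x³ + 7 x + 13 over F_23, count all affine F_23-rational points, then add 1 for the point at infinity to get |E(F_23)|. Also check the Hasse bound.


Affine points = {(0, 6), (0, 17), (2, 9), (2, 14), (4, 6), (4, 17), (5, 9), (5, 14), (6, 8), (6, 15), (8, 11), (8, 12), (9, 0), (10, 5), (10, 18), (11, 8), (11, 15), (12, 10), (12, 13), (13, 1), (13, 22), (14, 7), (14, 16), (16, 9), (16, 14), (17, 10), (17, 13), (19, 6), (19, 17)}; affine count = 29; |E(F_23)| = 30.

Discriminant check: Δ ∝ 4a³ + 27b² = 4·7³ + 27·13² = 4·343 + 27·169 ≡ 1 (mod 23). Nonzero ⇒ E is nonsingular.
For each x ∈ F_23, compute rhs = x³ + 7·x + 13 mod 23, then count y ∈ F_23 with y² ≡ rhs.
  x = 0: rhs = 13, matching y values: 6, 17 (2 points).
  x = 1: rhs = 21, matching y values: none (0 points).
  x = 2: rhs = 12, matching y values: 9, 14 (2 points).
  x = 3: rhs = 15, matching y values: none (0 points).
  x = 4: rhs = 13, matching y values: 6, 17 (2 points).
  x = 5: rhs = 12, matching y values: 9, 14 (2 points).
  x = 6: rhs = 18, matching y values: 8, 15 (2 points).
  x = 7: rhs = 14, matching y values: none (0 points).
  x = 8: rhs = 6, matching y values: 11, 12 (2 points).
  x = 9: rhs = 0, matching y values: 0 (1 points).
  x = 10: rhs = 2, matching y values: 5, 18 (2 points).
  x = 11: rhs = 18, matching y values: 8, 15 (2 points).
  x = 12: rhs = 8, matching y values: 10, 13 (2 points).
  x = 13: rhs = 1, matching y values: 1, 22 (2 points).
  x = 14: rhs = 3, matching y values: 7, 16 (2 points).
  x = 15: rhs = 20, matching y values: none (0 points).
  x = 16: rhs = 12, matching y values: 9, 14 (2 points).
  x = 17: rhs = 8, matching y values: 10, 13 (2 points).
  x = 18: rhs = 14, matching y values: none (0 points).
  x = 19: rhs = 13, matching y values: 6, 17 (2 points).
  x = 20: rhs = 11, matching y values: none (0 points).
  x = 21: rhs = 14, matching y values: none (0 points).
  x = 22: rhs = 5, matching y values: none (0 points).
Total affine count: 29.
Full point count |E(F_23)| = 29 + 1 = 30.
Hasse bound: |30 − (23+1)| = |6| = 6 ≤ 2√23 ≈ 9.5917 ✓.


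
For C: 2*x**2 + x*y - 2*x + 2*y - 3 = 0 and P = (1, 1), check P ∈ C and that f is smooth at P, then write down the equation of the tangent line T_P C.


Tangent line at P: 3*x + 3*y - 6 = 0.

Step 1: f(1, 1) = 0, so P lies on C.
Step 2: partial derivatives
  f_x(x, y) = 4*x + y - 2, f_y(x, y) = x + 2.
  f_x(P) = 3, f_y(P) = 3 (gradient nonzero, so P is smooth).
Step 3: tangent line at P: 3·(x − 1) + 3·(y − 1) = 0.
Expanding: 3*x + 3*y - 6 = 0.


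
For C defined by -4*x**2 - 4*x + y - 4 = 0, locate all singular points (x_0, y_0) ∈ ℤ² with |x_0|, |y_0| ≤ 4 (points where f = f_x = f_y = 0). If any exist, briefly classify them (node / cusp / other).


No singular points in the scanned grid; C is smooth there.

Compute partial derivatives:
  f_x = -8*x - 4.
  f_y = 1.
f_y = 1 is a nonzero constant, so f_y never vanishes: no point (x, y) can satisfy f = f_x = f_y = 0. In particular no (x, y) ∈ {−4, ..., 4}² is singular; the curve is smooth.


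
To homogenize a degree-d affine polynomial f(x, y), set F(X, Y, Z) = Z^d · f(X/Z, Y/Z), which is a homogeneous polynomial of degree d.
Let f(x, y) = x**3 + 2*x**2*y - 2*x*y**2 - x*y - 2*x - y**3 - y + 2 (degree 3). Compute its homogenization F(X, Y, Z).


F(X, Y, Z) = X**3 + 2*X**2*Y - 2*X*Y**2 - X*Y*Z - 2*X*Z**2 - Y**3 - Y*Z**2 + 2*Z**3

deg(f) = 3.
Substitute x = X/Z, y = Y/Z into f, then multiply by Z^3.
  monomial 1·x^3·y^0 ↦ 1·X^3·Y^0·Z^0.
  monomial 2·x^2·y^1 ↦ 2·X^2·Y^1·Z^0.
  monomial -2·x^1·y^2 ↦ -2·X^1·Y^2·Z^0.
  monomial -1·x^1·y^1 ↦ -1·X^1·Y^1·Z^1.
  monomial -2·x^1·y^0 ↦ -2·X^1·Y^0·Z^2.
  monomial -1·x^0·y^3 ↦ -1·X^0·Y^3·Z^0.
  monomial -1·x^0·y^1 ↦ -1·X^0·Y^1·Z^2.
  monomial 2·x^0·y^0 ↦ 2·X^0·Y^0·Z^3.
Collecting: F(X, Y, Z) = X**3 + 2*X**2*Y - 2*X*Y**2 - X*Y*Z - 2*X*Z**2 - Y**3 - Y*Z**2 + 2*Z**3.


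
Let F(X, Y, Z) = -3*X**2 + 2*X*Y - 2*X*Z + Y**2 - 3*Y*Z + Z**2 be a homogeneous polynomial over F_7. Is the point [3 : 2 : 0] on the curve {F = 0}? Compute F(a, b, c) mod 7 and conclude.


F(3,2,0) ≡ 3 (mod 7); P is NOT on the curve.

Evaluate F(3, 2, 0) term-by-term (mod 7).
  -3*X**2 ↦ -3·9·1·1 = -27
  2*X*Y ↦ 2·3·2·1 = 12
  -2*X*Z ↦ -2·3·1·0 = 0
  Y**2 ↦ 1·1·4·1 = 4
  -3*Y*Z ↦ -3·1·2·0 = 0
  Z**2 ↦ 1·1·1·0 = 0
Sum: F(3, 2, 0) = (-27) + (12) + (0) + (4) + (0) + (0) = -11.
Reducing mod 7: -11 ≡ 3 (mod 7).
Since F(a, b, c) ≡ 3 ≠ 0 (mod 7), P does NOT lie on the curve.


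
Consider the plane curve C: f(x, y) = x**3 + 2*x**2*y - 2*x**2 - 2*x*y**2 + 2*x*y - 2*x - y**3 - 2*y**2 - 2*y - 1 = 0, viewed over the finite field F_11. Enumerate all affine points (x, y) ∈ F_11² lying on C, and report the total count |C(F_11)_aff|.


Affine F_11-points: {(0, 10), (1, 6), (2, 7), (3, 9), (4, 8), (6, 1), (6, 2), (6, 5), (8, 4)}; count = 9.

For each of the 121 pairs (x, y) ∈ F_11², evaluate f(x, y) mod 11. Record the zeros.
  x = 0: [0↦10, 1↦5, 2↦1, 3↦3, 4↦5, 5↦1, 6↦7, 7↦6, 8↦3, 9↦3, 10↦0]  zeros at y ∈ {10}
  x = 1: [0↦7, 1↦4, 2↦9, 3↦5, 4↦8, 5↦1, 6↦0, 7↦10, 8↦3, 9↦6, 10↦2]  zeros at y ∈ {6}
  x = 2: [0↦6, 1↦9, 2↦5, 3↦10, 4↦7, 5↦1, 6↦8, 7↦0, 8↦4, 9↦3, 10↦2]  zeros at y ∈ {7}
  x = 3: [0↦2, 1↦4, 2↦6, 3↦2, 4↦8, 5↦7, 6↦4, 7↦4, 8↦1, 9↦0, 10↦6]  zeros at y ∈ {9}
  x = 4: [0↦1, 1↦6, 2↦7, 3↦9, 4↦6, 5↦3, 6↦5, 7↦6, 8↦0, 9↦3, 10↦9]  zeros at y ∈ {8}
  x = 5: [0↦9, 1↦10, 2↦3, 3↦4, 4↦7, 5↦6, 6↦6, 7↦1, 8↦7, 9↦7, 10↦6]  zeros at y ∈ ∅
  x = 6: [0↦10, 1↦0, 2↦0, 3↦4, 4↦6, 5↦0, 6↦2, 7↦6, 8↦6, 9↦7, 10↦3]  zeros at y ∈ {1, 2, 5}
  x = 7: [0↦10, 1↦4, 2↦4, 3↦4, 4↦9, 5↦2, 6↦10, 7↦5, 8↦3, 9↦9, 10↦6]  zeros at y ∈ ∅
  x = 8: [0↦4, 1↦6, 2↦10, 3↦10, 4↦0, 5↦7, 6↦3, 7↦4, 8↦4, 9↦8, 10↦10]  zeros at y ∈ {4}
  x = 9: [0↦9, 1↦1, 2↦2, 3↦6, 4↦7, 5↦10, 6↦9, 7↦9, 8↦4, 9↦10, 10↦10]  zeros at y ∈ ∅
  x = 10: [0↦9, 1↦6, 2↦8, 3↦9, 4↦3, 5↦6, 6↦1, 7↦4, 8↦9, 9↦10, 10↦1]  zeros at y ∈ ∅
Collecting zeros: affine points = {(0, 10), (1, 6), (2, 7), (3, 9), (4, 8), (6, 1), (6, 2), (6, 5), (8, 4)}.
Total count |C(F_11)_aff| = 9.


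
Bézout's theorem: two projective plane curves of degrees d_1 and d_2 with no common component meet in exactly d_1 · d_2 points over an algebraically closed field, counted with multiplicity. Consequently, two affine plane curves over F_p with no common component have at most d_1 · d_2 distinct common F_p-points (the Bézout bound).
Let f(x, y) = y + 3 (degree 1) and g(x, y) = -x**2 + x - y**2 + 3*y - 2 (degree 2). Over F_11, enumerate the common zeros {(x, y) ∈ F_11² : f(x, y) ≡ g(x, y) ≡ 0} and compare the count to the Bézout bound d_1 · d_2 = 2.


Common zeros: {(2, 8), (10, 8)}; count = 2; Bézout bound = 2.

deg(f) = 1, deg(g) = 2, so Bézout bound = 2.
Scan x ∈ F_11. For each x, list the y ∈ F_11 with f(x, y) ≡ 0 and those with g(x, y) ≡ 0 (mod 11); the common zeros in that column are the intersection.
  x = 0: f ≡ 0 at y ∈ {8}; g ≡ 0 at y ∈ {1, 2}; common: ∅.
  x = 1: f ≡ 0 at y ∈ {8}; g ≡ 0 at y ∈ {1, 2}; common: ∅.
  x = 2: f ≡ 0 at y ∈ {8}; g ≡ 0 at y ∈ {6, 8}; common: {8}.
  x = 3: f ≡ 0 at y ∈ {8}; g ≡ 0 at y ∈ ∅; common: ∅.
  x = 4: f ≡ 0 at y ∈ {8}; g ≡ 0 at y ∈ ∅; common: ∅.
  x = 5: f ≡ 0 at y ∈ {8}; g ≡ 0 at y ∈ {0, 3}; common: ∅.
  x = 6: f ≡ 0 at y ∈ {8}; g ≡ 0 at y ∈ ∅; common: ∅.
  x = 7: f ≡ 0 at y ∈ {8}; g ≡ 0 at y ∈ {0, 3}; common: ∅.
  x = 8: f ≡ 0 at y ∈ {8}; g ≡ 0 at y ∈ ∅; common: ∅.
  x = 9: f ≡ 0 at y ∈ {8}; g ≡ 0 at y ∈ ∅; common: ∅.
  x = 10: f ≡ 0 at y ∈ {8}; g ≡ 0 at y ∈ {6, 8}; common: {8}.
Collecting: common zeros = {(2, 8), (10, 8)}, so the count is 2.
Comparison with the Bézout bound: 2 ≤ 2 = deg(f)·deg(g), as expected for curves with no common component (the bound is attained).


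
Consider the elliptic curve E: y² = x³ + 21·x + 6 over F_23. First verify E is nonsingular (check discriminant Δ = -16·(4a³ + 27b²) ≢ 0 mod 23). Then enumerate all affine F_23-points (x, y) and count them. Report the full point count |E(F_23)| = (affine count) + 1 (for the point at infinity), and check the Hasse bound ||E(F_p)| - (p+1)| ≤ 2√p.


Affine points = {(0, 11), (0, 12), (3, 2), (3, 21), (4, 4), (4, 19), (5, 11), (5, 12), (6, 7), (6, 16), (7, 6), (7, 17), (9, 2), (9, 21), (11, 2), (11, 21), (12, 10), (12, 13), (14, 10), (14, 13), (15, 4), (15, 19), (17, 3), (17, 20), (18, 11), (18, 12), (20, 10), (20, 13), (21, 5), (21, 18)}; affine count = 30; |E(F_23)| = 31.

Discriminant check: Δ ∝ 4a³ + 27b² = 4·21³ + 27·6² = 4·9261 + 27·36 ≡ 20 (mod 23). Nonzero ⇒ E is nonsingular.
For each x ∈ F_23, compute rhs = x³ + 21·x + 6 mod 23, then count y ∈ F_23 with y² ≡ rhs.
  x = 0: rhs = 6, matching y values: 11, 12 (2 points).
  x = 1: rhs = 5, matching y values: none (0 points).
  x = 2: rhs = 10, matching y values: none (0 points).
  x = 3: rhs = 4, matching y values: 2, 21 (2 points).
  x = 4: rhs = 16, matching y values: 4, 19 (2 points).
  x = 5: rhs = 6, matching y values: 11, 12 (2 points).
  x = 6: rhs = 3, matching y values: 7, 16 (2 points).
  x = 7: rhs = 13, matching y values: 6, 17 (2 points).
  x = 8: rhs = 19, matching y values: none (0 points).
  x = 9: rhs = 4, matching y values: 2, 21 (2 points).
  x = 10: rhs = 20, matching y values: none (0 points).
  x = 11: rhs = 4, matching y values: 2, 21 (2 points).
  x = 12: rhs = 8, matching y values: 10, 13 (2 points).
  x = 13: rhs = 15, matching y values: none (0 points).
  x = 14: rhs = 8, matching y values: 10, 13 (2 points).
  x = 15: rhs = 16, matching y values: 4, 19 (2 points).
  x = 16: rhs = 22, matching y values: none (0 points).
  x = 17: rhs = 9, matching y values: 3, 20 (2 points).
  x = 18: rhs = 6, matching y values: 11, 12 (2 points).
  x = 19: rhs = 19, matching y values: none (0 points).
  x = 20: rhs = 8, matching y values: 10, 13 (2 points).
  x = 21: rhs = 2, matching y values: 5, 18 (2 points).
  x = 22: rhs = 7, matching y values: none (0 points).
Total affine count: 30.
Full point count |E(F_23)| = 30 + 1 = 31.
Hasse bound: |31 − (23+1)| = |7| = 7 ≤ 2√23 ≈ 9.5917 ✓.


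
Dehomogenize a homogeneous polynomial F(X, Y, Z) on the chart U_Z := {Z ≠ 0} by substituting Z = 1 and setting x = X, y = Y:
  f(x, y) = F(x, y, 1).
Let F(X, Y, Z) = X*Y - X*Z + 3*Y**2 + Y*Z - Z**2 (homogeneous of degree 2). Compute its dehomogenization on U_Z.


f(x, y) = x*y - x + 3*y**2 + y - 1

On U_Z we set Z = 1. Each monomial c·X^i·Y^j·Z^k in F becomes c·x^i·y^j·1^k = c·x^i·y^j.
Substituting Z = 1: F(X, Y, 1) = x*y - x + 3*y**2 + y - 1.
Note: deg(f) ≤ deg(F) = 2; strict inequality happens when F is divisible by Z (lost terms).


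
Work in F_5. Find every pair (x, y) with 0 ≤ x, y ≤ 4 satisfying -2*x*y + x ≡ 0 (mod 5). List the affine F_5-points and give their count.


Affine F_5-points: {(0, 0), (0, 1), (0, 2), (0, 3), (0, 4), (1, 3), (2, 3), (3, 3), (4, 3)}; count = 9.

For each of the 25 pairs (x, y) ∈ F_5², evaluate f(x, y) mod 5. Record the zeros.
  x = 0: [0↦0, 1↦0, 2↦0, 3↦0, 4↦0]  zeros at y ∈ {0, 1, 2, 3, 4}
  x = 1: [0↦1, 1↦4, 2↦2, 3↦0, 4↦3]  zeros at y ∈ {3}
  x = 2: [0↦2, 1↦3, 2↦4, 3↦0, 4↦1]  zeros at y ∈ {3}
  x = 3: [0↦3, 1↦2, 2↦1, 3↦0, 4↦4]  zeros at y ∈ {3}
  x = 4: [0↦4, 1↦1, 2↦3, 3↦0, 4↦2]  zeros at y ∈ {3}
Collecting zeros: affine points = {(0, 0), (0, 1), (0, 2), (0, 3), (0, 4), (1, 3), (2, 3), (3, 3), (4, 3)}.
Total count |C(F_5)_aff| = 9.


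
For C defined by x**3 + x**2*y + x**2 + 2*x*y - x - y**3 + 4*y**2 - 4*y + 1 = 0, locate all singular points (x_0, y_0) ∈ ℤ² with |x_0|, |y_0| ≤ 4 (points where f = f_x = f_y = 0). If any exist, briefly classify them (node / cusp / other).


Singular points: {(-1, 1)}; classification: node.

Compute partial derivatives:
  f_x = 3*x**2 + 2*x*y + 2*x + 2*y - 1.
  f_y = x**2 + 2*x - 3*y**2 + 8*y - 4.
Scan x_0 ∈ {−4, ..., 4}. For each x_0, f_y(x_0, y) is a polynomial in y; find its integer roots y ∈ {−4, ..., 4}, then test f_x and f at those candidates.
  x = -4: f_y(-4, y) = -3*y**2 + 8*y + 4; no integer root y with |y| ≤ 4.
  x = -3: f_y(-3, y) = -3*y**2 + 8*y - 1; no integer root y with |y| ≤ 4.
  x = -2: f_y(-2, y) = -3*y**2 + 8*y - 4; vanishes at y ∈ {2}. (-2, 2): f_x = 3 ≠ 0.
  x = -1: f_y(-1, y) = -3*y**2 + 8*y - 5; vanishes at y ∈ {1}. (-1, 1): f_x = 0, f = 0 — SINGULAR.
  x = 0: f_y(0, y) = -3*y**2 + 8*y - 4; vanishes at y ∈ {2}. (0, 2): f_x = 3 ≠ 0.
  x = 1: f_y(1, y) = -3*y**2 + 8*y - 1; no integer root y with |y| ≤ 4.
  x = 2: f_y(2, y) = -3*y**2 + 8*y + 4; no integer root y with |y| ≤ 4.
  x = 3: f_y(3, y) = -3*y**2 + 8*y + 11; vanishes at y ∈ {-1}. (3, -1): f_x = 24 ≠ 0.
  x = 4: f_y(4, y) = -3*y**2 + 8*y + 20; no integer root y with |y| ≤ 4.
Only singular point on the grid: (-1, 1).
Classify: substitute x = -1 + u, y = 1 + v and expand: f = u**3 + u**2*v - u**2 - v**3 + v**2.
No constant or linear terms (consistent with a singular point). Quadratic part: -u**2 + v**2. Cubic part: u**3 + u**2*v - v**3.
The quadratic part v**2 - u**2 = (v − u)(v + u) splits into two distinct linear factors, so there are two distinct tangent lines y − 1 = ±(x − -1) — this is a node (ordinary double point).
Classification: node.


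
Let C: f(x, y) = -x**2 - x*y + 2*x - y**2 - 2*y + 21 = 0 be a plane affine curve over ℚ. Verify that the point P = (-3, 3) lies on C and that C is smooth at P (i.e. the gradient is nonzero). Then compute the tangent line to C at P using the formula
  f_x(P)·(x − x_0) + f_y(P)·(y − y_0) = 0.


Tangent line at P: 5*x - 5*y + 30 = 0.

Step 1: f(-3, 3) = 0, so P lies on C.
Step 2: partial derivatives
  f_x(x, y) = -2*x - y + 2, f_y(x, y) = -x - 2*y - 2.
  f_x(P) = 5, f_y(P) = -5 (gradient nonzero, so P is smooth).
Step 3: tangent line at P: 5·(x − -3) + -5·(y − 3) = 0.
Expanding: 5*x - 5*y + 30 = 0.


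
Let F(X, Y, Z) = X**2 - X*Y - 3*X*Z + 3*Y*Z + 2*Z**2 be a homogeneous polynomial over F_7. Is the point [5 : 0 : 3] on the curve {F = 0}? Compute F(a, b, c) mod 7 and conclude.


F(5,0,3) ≡ 5 (mod 7); P is NOT on the curve.

Evaluate F(5, 0, 3) term-by-term (mod 7).
  X**2 ↦ 1·25·1·1 = 25
  -X*Y ↦ -1·5·0·1 = 0
  -3*X*Z ↦ -3·5·1·3 = -45
  3*Y*Z ↦ 3·1·0·3 = 0
  2*Z**2 ↦ 2·1·1·9 = 18
Sum: F(5, 0, 3) = (25) + (0) + (-45) + (0) + (18) = -2.
Reducing mod 7: -2 ≡ 5 (mod 7).
Since F(a, b, c) ≡ 5 ≠ 0 (mod 7), P does NOT lie on the curve.


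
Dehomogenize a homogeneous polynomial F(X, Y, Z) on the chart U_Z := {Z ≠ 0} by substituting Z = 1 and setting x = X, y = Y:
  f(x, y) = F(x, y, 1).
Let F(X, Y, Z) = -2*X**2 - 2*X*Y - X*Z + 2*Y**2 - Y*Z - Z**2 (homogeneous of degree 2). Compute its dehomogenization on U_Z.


f(x, y) = -2*x**2 - 2*x*y - x + 2*y**2 - y - 1

On U_Z we set Z = 1. Each monomial c·X^i·Y^j·Z^k in F becomes c·x^i·y^j·1^k = c·x^i·y^j.
Substituting Z = 1: F(X, Y, 1) = -2*x**2 - 2*x*y - x + 2*y**2 - y - 1.
Note: deg(f) ≤ deg(F) = 2; strict inequality happens when F is divisible by Z (lost terms).


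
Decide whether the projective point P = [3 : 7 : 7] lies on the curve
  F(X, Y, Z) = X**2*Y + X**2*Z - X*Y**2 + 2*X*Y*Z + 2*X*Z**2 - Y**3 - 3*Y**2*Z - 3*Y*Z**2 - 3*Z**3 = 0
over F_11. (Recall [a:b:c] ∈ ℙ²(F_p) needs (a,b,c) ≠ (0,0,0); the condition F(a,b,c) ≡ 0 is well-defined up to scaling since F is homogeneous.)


F(3,7,7) ≡ 8 (mod 11); P is NOT on the curve.

Evaluate F(3, 7, 7) term-by-term (mod 11).
  X**2*Y ↦ 1·9·7·1 = 63
  X**2*Z ↦ 1·9·1·7 = 63
  -X*Y**2 ↦ -1·3·49·1 = -147
  2*X*Y*Z ↦ 2·3·7·7 = 294
  2*X*Z**2 ↦ 2·3·1·49 = 294
  -Y**3 ↦ -1·1·343·1 = -343
  -3*Y**2*Z ↦ -3·1·49·7 = -1029
  -3*Y*Z**2 ↦ -3·1·7·49 = -1029
  -3*Z**3 ↦ -3·1·1·343 = -1029
Sum: F(3, 7, 7) = (63) + (63) + (-147) + (294) + (294) + (-343) + (-1029) + (-1029) + (-1029) = -2863.
Reducing mod 11: -2863 ≡ 8 (mod 11).
Since F(a, b, c) ≡ 8 ≠ 0 (mod 11), P does NOT lie on the curve.


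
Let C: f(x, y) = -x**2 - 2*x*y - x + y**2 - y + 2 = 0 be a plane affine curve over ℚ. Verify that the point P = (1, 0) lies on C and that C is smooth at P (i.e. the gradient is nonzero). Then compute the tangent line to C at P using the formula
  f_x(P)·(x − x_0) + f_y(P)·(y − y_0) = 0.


Tangent line at P: -3*x - 3*y + 3 = 0.

Step 1: f(1, 0) = 0, so P lies on C.
Step 2: partial derivatives
  f_x(x, y) = -2*x - 2*y - 1, f_y(x, y) = -2*x + 2*y - 1.
  f_x(P) = -3, f_y(P) = -3 (gradient nonzero, so P is smooth).
Step 3: tangent line at P: -3·(x − 1) + -3·(y − 0) = 0.
Expanding: -3*x - 3*y + 3 = 0.


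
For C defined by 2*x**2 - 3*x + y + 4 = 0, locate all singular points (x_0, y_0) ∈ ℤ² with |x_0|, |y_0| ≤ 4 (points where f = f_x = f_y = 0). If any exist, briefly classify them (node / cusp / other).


No singular points in the scanned grid; C is smooth there.

Compute partial derivatives:
  f_x = 4*x - 3.
  f_y = 1.
f_y = 1 is a nonzero constant, so f_y never vanishes: no point (x, y) can satisfy f = f_x = f_y = 0. In particular no (x, y) ∈ {−4, ..., 4}² is singular; the curve is smooth.


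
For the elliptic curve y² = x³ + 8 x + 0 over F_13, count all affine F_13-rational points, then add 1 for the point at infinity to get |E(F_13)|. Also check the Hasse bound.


Affine points = {(0, 0), (1, 3), (1, 10), (3, 5), (3, 8), (5, 3), (5, 10), (6, 2), (6, 11), (7, 3), (7, 10), (8, 2), (8, 11), (10, 1), (10, 12), (12, 2), (12, 11)}; affine count = 17; |E(F_13)| = 18.

Discriminant check: Δ ∝ 4a³ + 27b² = 4·8³ + 27·0² = 4·512 + 27·0 ≡ 7 (mod 13). Nonzero ⇒ E is nonsingular.
For each x ∈ F_13, compute rhs = x³ + 8·x + 0 mod 13, then count y ∈ F_13 with y² ≡ rhs.
  x = 0: rhs = 0, matching y values: 0 (1 points).
  x = 1: rhs = 9, matching y values: 3, 10 (2 points).
  x = 2: rhs = 11, matching y values: none (0 points).
  x = 3: rhs = 12, matching y values: 5, 8 (2 points).
  x = 4: rhs = 5, matching y values: none (0 points).
  x = 5: rhs = 9, matching y values: 3, 10 (2 points).
  x = 6: rhs = 4, matching y values: 2, 11 (2 points).
  x = 7: rhs = 9, matching y values: 3, 10 (2 points).
  x = 8: rhs = 4, matching y values: 2, 11 (2 points).
  x = 9: rhs = 8, matching y values: none (0 points).
  x = 10: rhs = 1, matching y values: 1, 12 (2 points).
  x = 11: rhs = 2, matching y values: none (0 points).
  x = 12: rhs = 4, matching y values: 2, 11 (2 points).
Total affine count: 17.
Full point count |E(F_13)| = 17 + 1 = 18.
Hasse bound: |18 − (13+1)| = |4| = 4 ≤ 2√13 ≈ 7.2111 ✓.


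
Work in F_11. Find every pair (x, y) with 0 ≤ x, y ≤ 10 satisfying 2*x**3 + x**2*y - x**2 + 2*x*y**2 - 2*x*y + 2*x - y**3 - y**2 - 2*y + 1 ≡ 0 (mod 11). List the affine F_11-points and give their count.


Affine F_11-points: {(1, 9), (2, 3), (2, 8), (3, 2), (3, 6), (3, 8), (4, 0), (6, 7), (7, 7), (8, 8), (9, 3), (9, 4), (9, 10), (10, 2), (10, 3)}; count = 15.

For each of the 121 pairs (x, y) ∈ F_11², evaluate f(x, y) mod 11. Record the zeros.
  x = 0: [0↦1, 1↦8, 2↦7, 3↦3, 4↦1, 5↦6, 6↦1, 7↦2, 8↦3, 9↦9, 10↦3]  zeros at y ∈ ∅
  x = 1: [0↦4, 1↦1, 2↦5, 3↦10, 4↦10, 5↦10, 6↦4, 7↦8, 8↦5, 9↦0, 10↦9]  zeros at y ∈ {9}
  x = 2: [0↦6, 1↦6, 2↦6, 3↦0, 4↦4, 5↦1, 6↦7, 7↦5, 8↦0, 9↦8, 10↦1]  zeros at y ∈ {3, 8}
  x = 3: [0↦8, 1↦2, 2↦0, 3↦7, 4↦6, 5↦2, 6↦0, 7↦5, 8↦0, 9↦1, 10↦2]  zeros at y ∈ {2, 6, 8}
  x = 4: [0↦0, 1↦1, 2↦10, 3↦10, 4↦6, 5↦3, 6↦6, 7↦9, 8↦6, 9↦2, 10↦2]  zeros at y ∈ {0}
  x = 5: [0↦5, 1↦4, 2↦4, 3↦10, 4↦5, 5↦5, 6↦4, 7↦7, 8↦8, 9↦1, 10↦2]  zeros at y ∈ ∅
  x = 6: [0↦2, 1↦1, 2↦5, 3↦8, 4↦4, 5↦9, 6↦6, 7↦0, 8↦7, 9↦10, 10↦3]  zeros at y ∈ {7}
  x = 7: [0↦3, 1↦4, 2↦3, 3↦5, 4↦4, 5↦5, 6↦2, 7↦0, 8↦4, 9↦8, 10↦6]  zeros at y ∈ {7}
  x = 8: [0↦9, 1↦3, 2↦10, 3↦2, 4↦6, 5↦5, 6↦4, 7↦8, 8↦0, 9↦7, 10↦1]  zeros at y ∈ {8}
  x = 9: [0↦10, 1↦10, 2↦5, 3↦0, 4↦0, 5↦10, 6↦2, 7↦3, 8↦7, 9↦8, 10↦0]  zeros at y ∈ {3, 4, 10}
  x = 10: [0↦7, 1↦4, 2↦0, 3↦0, 4↦9, 5↦10, 6↦8, 7↦8, 8↦4, 9↦1, 10↦4]  zeros at y ∈ {2, 3}
Collecting zeros: affine points = {(1, 9), (2, 3), (2, 8), (3, 2), (3, 6), (3, 8), (4, 0), (6, 7), (7, 7), (8, 8), (9, 3), (9, 4), (9, 10), (10, 2), (10, 3)}.
Total count |C(F_11)_aff| = 15.


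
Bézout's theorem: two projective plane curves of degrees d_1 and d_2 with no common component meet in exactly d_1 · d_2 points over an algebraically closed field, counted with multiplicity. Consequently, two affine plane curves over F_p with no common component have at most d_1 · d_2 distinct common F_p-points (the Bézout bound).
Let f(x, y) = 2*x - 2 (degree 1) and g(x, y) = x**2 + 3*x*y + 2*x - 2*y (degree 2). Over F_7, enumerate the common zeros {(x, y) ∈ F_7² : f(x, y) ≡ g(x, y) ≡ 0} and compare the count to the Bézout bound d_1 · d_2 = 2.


Common zeros: {(1, 4)}; count = 1; Bézout bound = 2.

deg(f) = 1, deg(g) = 2, so Bézout bound = 2.
Scan x ∈ F_7. For each x, list the y ∈ F_7 with f(x, y) ≡ 0 and those with g(x, y) ≡ 0 (mod 7); the common zeros in that column are the intersection.
  x = 0: f ≡ 0 at y ∈ ∅; g ≡ 0 at y ∈ {0}; common: ∅.
  x = 1: f ≡ 0 at y ∈ {0, 1, 2, 3, 4, 5, 6}; g ≡ 0 at y ∈ {4}; common: {4}.
  x = 2: f ≡ 0 at y ∈ ∅; g ≡ 0 at y ∈ {5}; common: ∅.
  x = 3: f ≡ 0 at y ∈ ∅; g ≡ 0 at y ∈ ∅; common: ∅.
  x = 4: f ≡ 0 at y ∈ ∅; g ≡ 0 at y ∈ {6}; common: ∅.
  x = 5: f ≡ 0 at y ∈ ∅; g ≡ 0 at y ∈ {0}; common: ∅.
  x = 6: f ≡ 0 at y ∈ ∅; g ≡ 0 at y ∈ {4}; common: ∅.
Collecting: common zeros = {(1, 4)}, so the count is 1.
Comparison with the Bézout bound: 1 ≤ 2 = deg(f)·deg(g), as expected for curves with no common component (the affine F_7-count falls short of the bound because intersections may lie at infinity, over extension fields, or carry multiplicity).


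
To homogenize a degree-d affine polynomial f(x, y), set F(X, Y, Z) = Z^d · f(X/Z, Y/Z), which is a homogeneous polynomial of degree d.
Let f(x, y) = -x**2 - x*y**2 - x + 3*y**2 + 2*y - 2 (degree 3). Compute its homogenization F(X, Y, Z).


F(X, Y, Z) = -X**2*Z - X*Y**2 - X*Z**2 + 3*Y**2*Z + 2*Y*Z**2 - 2*Z**3

deg(f) = 3.
Substitute x = X/Z, y = Y/Z into f, then multiply by Z^3.
  monomial -1·x^2·y^0 ↦ -1·X^2·Y^0·Z^1.
  monomial -1·x^1·y^2 ↦ -1·X^1·Y^2·Z^0.
  monomial -1·x^1·y^0 ↦ -1·X^1·Y^0·Z^2.
  monomial 3·x^0·y^2 ↦ 3·X^0·Y^2·Z^1.
  monomial 2·x^0·y^1 ↦ 2·X^0·Y^1·Z^2.
  monomial -2·x^0·y^0 ↦ -2·X^0·Y^0·Z^3.
Collecting: F(X, Y, Z) = -X**2*Z - X*Y**2 - X*Z**2 + 3*Y**2*Z + 2*Y*Z**2 - 2*Z**3.


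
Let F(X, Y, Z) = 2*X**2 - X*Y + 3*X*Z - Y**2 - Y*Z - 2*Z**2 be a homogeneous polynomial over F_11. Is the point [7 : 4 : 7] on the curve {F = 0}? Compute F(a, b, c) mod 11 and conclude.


F(7,4,7) ≡ 9 (mod 11); P is NOT on the curve.

Evaluate F(7, 4, 7) term-by-term (mod 11).
  2*X**2 ↦ 2·49·1·1 = 98
  -X*Y ↦ -1·7·4·1 = -28
  3*X*Z ↦ 3·7·1·7 = 147
  -Y**2 ↦ -1·1·16·1 = -16
  -Y*Z ↦ -1·1·4·7 = -28
  -2*Z**2 ↦ -2·1·1·49 = -98
Sum: F(7, 4, 7) = (98) + (-28) + (147) + (-16) + (-28) + (-98) = 75.
Reducing mod 11: 75 ≡ 9 (mod 11).
Since F(a, b, c) ≡ 9 ≠ 0 (mod 11), P does NOT lie on the curve.


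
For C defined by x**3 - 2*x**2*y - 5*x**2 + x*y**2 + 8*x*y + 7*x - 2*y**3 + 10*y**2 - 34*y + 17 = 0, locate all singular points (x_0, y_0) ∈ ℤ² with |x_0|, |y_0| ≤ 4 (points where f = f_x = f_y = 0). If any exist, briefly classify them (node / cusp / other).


Singular points: {(3, 2)}; classification: cusp.

Compute partial derivatives:
  f_x = 3*x**2 - 4*x*y - 10*x + y**2 + 8*y + 7.
  f_y = -2*x**2 + 2*x*y + 8*x - 6*y**2 + 20*y - 34.
Scan x_0 ∈ {−4, ..., 4}. For each x_0, f_y(x_0, y) is a polynomial in y; find its integer roots y ∈ {−4, ..., 4}, then test f_x and f at those candidates.
  x = -4: f_y(-4, y) = -6*y**2 + 12*y - 98; no integer root y with |y| ≤ 4.
  x = -3: f_y(-3, y) = -6*y**2 + 14*y - 76; no integer root y with |y| ≤ 4.
  x = -2: f_y(-2, y) = -6*y**2 + 16*y - 58; no integer root y with |y| ≤ 4.
  x = -1: f_y(-1, y) = -6*y**2 + 18*y - 44; no integer root y with |y| ≤ 4.
  x = 0: f_y(0, y) = -6*y**2 + 20*y - 34; no integer root y with |y| ≤ 4.
  x = 1: f_y(1, y) = -6*y**2 + 22*y - 28; no integer root y with |y| ≤ 4.
  x = 2: f_y(2, y) = -6*y**2 + 24*y - 26; no integer root y with |y| ≤ 4.
  x = 3: f_y(3, y) = -6*y**2 + 26*y - 28; vanishes at y ∈ {2}. (3, 2): f_x = 0, f = 0 — SINGULAR.
  x = 4: f_y(4, y) = -6*y**2 + 28*y - 34; no integer root y with |y| ≤ 4.
Only singular point on the grid: (3, 2).
Classify: substitute x = 3 + u, y = 2 + v and expand: f = u**3 - 2*u**2*v + u*v**2 - 2*v**3 + v**2.
No constant or linear terms (consistent with a singular point). Quadratic part: v**2. Cubic part: u**3 - 2*u**2*v + u*v**2 - 2*v**3.
The quadratic part v**2 is a perfect square, so there is a single (double) tangent line v = 0, i.e. y = 2. Restricting the cubic part to that line (v = 0) leaves u**3 ≠ 0, so f is not divisible by v and the branch is v² ≈ -u**3 to lowest order — this is a cusp.
Classification: cusp.


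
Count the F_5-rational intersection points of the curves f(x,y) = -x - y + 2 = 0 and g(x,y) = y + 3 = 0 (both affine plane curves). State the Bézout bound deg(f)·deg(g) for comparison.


Common zeros: {(0, 2)}; count = 1; Bézout bound = 1.

deg(f) = 1, deg(g) = 1, so Bézout bound = 1.
Scan x ∈ F_5. For each x, list the y ∈ F_5 with f(x, y) ≡ 0 and those with g(x, y) ≡ 0 (mod 5); the common zeros in that column are the intersection.
  x = 0: f ≡ 0 at y ∈ {2}; g ≡ 0 at y ∈ {2}; common: {2}.
  x = 1: f ≡ 0 at y ∈ {1}; g ≡ 0 at y ∈ {2}; common: ∅.
  x = 2: f ≡ 0 at y ∈ {0}; g ≡ 0 at y ∈ {2}; common: ∅.
  x = 3: f ≡ 0 at y ∈ {4}; g ≡ 0 at y ∈ {2}; common: ∅.
  x = 4: f ≡ 0 at y ∈ {3}; g ≡ 0 at y ∈ {2}; common: ∅.
Collecting: common zeros = {(0, 2)}, so the count is 1.
Comparison with the Bézout bound: 1 ≤ 1 = deg(f)·deg(g), as expected for curves with no common component (the bound is attained).


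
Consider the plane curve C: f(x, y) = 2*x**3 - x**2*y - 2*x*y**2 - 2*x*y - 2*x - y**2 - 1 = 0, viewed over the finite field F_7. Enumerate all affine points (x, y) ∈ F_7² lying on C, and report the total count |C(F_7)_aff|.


Affine F_7-points: {(1, 1), (1, 5), (2, 5), (2, 6), (3, 5), (4, 0), (4, 2), (5, 3), (5, 4)}; count = 9.

For each of the 49 pairs (x, y) ∈ F_7², evaluate f(x, y) mod 7. Record the zeros.
  x = 0: [0↦6, 1↦5, 2↦2, 3↦4, 4↦4, 5↦2, 6↦5]  zeros at y ∈ ∅
  x = 1: [0↦6, 1↦0, 2↦2, 3↦5, 4↦2, 5↦0, 6↦6]  zeros at y ∈ {1, 5}
  x = 2: [0↦4, 1↦5, 2↦3, 3↦5, 4↦4, 5↦0, 6↦0]  zeros at y ∈ {5, 6}
  x = 3: [0↦5, 1↦4, 2↦3, 3↦2, 4↦1, 5↦0, 6↦6]  zeros at y ∈ {5}
  x = 4: [0↦0, 1↦2, 2↦0, 3↦1, 4↦5, 5↦5, 6↦1]  zeros at y ∈ {0, 2}
  x = 5: [0↦1, 1↦4, 2↦6, 3↦0, 4↦0, 5↦6, 6↦4]  zeros at y ∈ {3, 4}
  x = 6: [0↦6, 1↦1, 2↦5, 3↦4, 4↦5, 5↦1, 6↦6]  zeros at y ∈ ∅
Collecting zeros: affine points = {(1, 1), (1, 5), (2, 5), (2, 6), (3, 5), (4, 0), (4, 2), (5, 3), (5, 4)}.
Total count |C(F_7)_aff| = 9.


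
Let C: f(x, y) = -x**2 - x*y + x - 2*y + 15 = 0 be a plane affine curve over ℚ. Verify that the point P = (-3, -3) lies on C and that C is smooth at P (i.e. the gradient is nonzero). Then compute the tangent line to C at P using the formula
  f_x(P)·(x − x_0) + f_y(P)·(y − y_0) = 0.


Tangent line at P: 10*x + y + 33 = 0.

Step 1: f(-3, -3) = 0, so P lies on C.
Step 2: partial derivatives
  f_x(x, y) = -2*x - y + 1, f_y(x, y) = -x - 2.
  f_x(P) = 10, f_y(P) = 1 (gradient nonzero, so P is smooth).
Step 3: tangent line at P: 10·(x − -3) + 1·(y − -3) = 0.
Expanding: 10*x + y + 33 = 0.


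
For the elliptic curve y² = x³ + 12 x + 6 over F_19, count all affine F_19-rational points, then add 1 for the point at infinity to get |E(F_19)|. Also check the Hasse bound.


Affine points = {(0, 5), (0, 14), (1, 0), (2, 0), (4, 2), (4, 17), (5, 1), (5, 18), (6, 3), (6, 16), (8, 5), (8, 14), (9, 8), (9, 11), (10, 9), (10, 10), (11, 5), (11, 14), (12, 4), (12, 15), (14, 7), (14, 12), (16, 0)}; affine count = 23; |E(F_19)| = 24.

Discriminant check: Δ ∝ 4a³ + 27b² = 4·12³ + 27·6² = 4·1728 + 27·36 ≡ 18 (mod 19). Nonzero ⇒ E is nonsingular.
For each x ∈ F_19, compute rhs = x³ + 12·x + 6 mod 19, then count y ∈ F_19 with y² ≡ rhs.
  x = 0: rhs = 6, matching y values: 5, 14 (2 points).
  x = 1: rhs = 0, matching y values: 0 (1 points).
  x = 2: rhs = 0, matching y values: 0 (1 points).
  x = 3: rhs = 12, matching y values: none (0 points).
  x = 4: rhs = 4, matching y values: 2, 17 (2 points).
  x = 5: rhs = 1, matching y values: 1, 18 (2 points).
  x = 6: rhs = 9, matching y values: 3, 16 (2 points).
  x = 7: rhs = 15, matching y values: none (0 points).
  x = 8: rhs = 6, matching y values: 5, 14 (2 points).
  x = 9: rhs = 7, matching y values: 8, 11 (2 points).
  x = 10: rhs = 5, matching y values: 9, 10 (2 points).
  x = 11: rhs = 6, matching y values: 5, 14 (2 points).
  x = 12: rhs = 16, matching y values: 4, 15 (2 points).
  x = 13: rhs = 3, matching y values: none (0 points).
  x = 14: rhs = 11, matching y values: 7, 12 (2 points).
  x = 15: rhs = 8, matching y values: none (0 points).
  x = 16: rhs = 0, matching y values: 0 (1 points).
  x = 17: rhs = 12, matching y values: none (0 points).
  x = 18: rhs = 12, matching y values: none (0 points).
Total affine count: 23.
Full point count |E(F_19)| = 23 + 1 = 24.
Hasse bound: |24 − (19+1)| = |4| = 4 ≤ 2√19 ≈ 8.7178 ✓.


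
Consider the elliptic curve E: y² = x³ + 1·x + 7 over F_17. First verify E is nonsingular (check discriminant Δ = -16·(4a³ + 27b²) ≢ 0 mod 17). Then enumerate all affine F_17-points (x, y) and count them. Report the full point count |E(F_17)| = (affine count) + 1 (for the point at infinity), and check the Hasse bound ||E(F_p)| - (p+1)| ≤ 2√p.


Affine points = {(1, 3), (1, 14), (2, 0), (5, 1), (5, 16), (6, 5), (6, 12), (7, 0), (8, 0), (12, 8), (12, 9)}; affine count = 11; |E(F_17)| = 12.

Discriminant check: Δ ∝ 4a³ + 27b² = 4·1³ + 27·7² = 4·1 + 27·49 ≡ 1 (mod 17). Nonzero ⇒ E is nonsingular.
For each x ∈ F_17, compute rhs = x³ + 1·x + 7 mod 17, then count y ∈ F_17 with y² ≡ rhs.
  x = 0: rhs = 7, matching y values: none (0 points).
  x = 1: rhs = 9, matching y values: 3, 14 (2 points).
  x = 2: rhs = 0, matching y values: 0 (1 points).
  x = 3: rhs = 3, matching y values: none (0 points).
  x = 4: rhs = 7, matching y values: none (0 points).
  x = 5: rhs = 1, matching y values: 1, 16 (2 points).
  x = 6: rhs = 8, matching y values: 5, 12 (2 points).
  x = 7: rhs = 0, matching y values: 0 (1 points).
  x = 8: rhs = 0, matching y values: 0 (1 points).
  x = 9: rhs = 14, matching y values: none (0 points).
  x = 10: rhs = 14, matching y values: none (0 points).
  x = 11: rhs = 6, matching y values: none (0 points).
  x = 12: rhs = 13, matching y values: 8, 9 (2 points).
  x = 13: rhs = 7, matching y values: none (0 points).
  x = 14: rhs = 11, matching y values: none (0 points).
  x = 15: rhs = 14, matching y values: none (0 points).
  x = 16: rhs = 5, matching y values: none (0 points).
Total affine count: 11.
Full point count |E(F_17)| = 11 + 1 = 12.
Hasse bound: |12 − (17+1)| = |-6| = 6 ≤ 2√17 ≈ 8.2462 ✓.


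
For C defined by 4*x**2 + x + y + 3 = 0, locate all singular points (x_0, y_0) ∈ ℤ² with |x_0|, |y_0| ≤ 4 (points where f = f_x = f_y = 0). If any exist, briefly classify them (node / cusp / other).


No singular points in the scanned grid; C is smooth there.

Compute partial derivatives:
  f_x = 8*x + 1.
  f_y = 1.
f_y = 1 is a nonzero constant, so f_y never vanishes: no point (x, y) can satisfy f = f_x = f_y = 0. In particular no (x, y) ∈ {−4, ..., 4}² is singular; the curve is smooth.


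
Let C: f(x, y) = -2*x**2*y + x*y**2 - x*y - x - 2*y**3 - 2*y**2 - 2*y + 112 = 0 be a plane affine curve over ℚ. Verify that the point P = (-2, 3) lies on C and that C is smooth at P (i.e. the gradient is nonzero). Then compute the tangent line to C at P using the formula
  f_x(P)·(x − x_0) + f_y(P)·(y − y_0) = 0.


Tangent line at P: 29*x - 86*y + 316 = 0.

Step 1: f(-2, 3) = 0, so P lies on C.
Step 2: partial derivatives
  f_x(x, y) = -4*x*y + y**2 - y - 1, f_y(x, y) = -2*x**2 + 2*x*y - x - 6*y**2 - 4*y - 2.
  f_x(P) = 29, f_y(P) = -86 (gradient nonzero, so P is smooth).
Step 3: tangent line at P: 29·(x − -2) + -86·(y − 3) = 0.
Expanding: 29*x - 86*y + 316 = 0.


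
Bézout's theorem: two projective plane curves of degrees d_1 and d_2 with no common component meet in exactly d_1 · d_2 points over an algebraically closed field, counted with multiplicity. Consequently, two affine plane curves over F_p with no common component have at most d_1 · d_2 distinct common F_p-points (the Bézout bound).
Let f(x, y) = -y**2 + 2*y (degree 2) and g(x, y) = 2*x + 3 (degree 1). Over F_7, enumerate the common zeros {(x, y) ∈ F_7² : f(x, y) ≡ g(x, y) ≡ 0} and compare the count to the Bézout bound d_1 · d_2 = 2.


Common zeros: {(2, 0), (2, 2)}; count = 2; Bézout bound = 2.

deg(f) = 2, deg(g) = 1, so Bézout bound = 2.
Scan x ∈ F_7. For each x, list the y ∈ F_7 with f(x, y) ≡ 0 and those with g(x, y) ≡ 0 (mod 7); the common zeros in that column are the intersection.
  x = 0: f ≡ 0 at y ∈ {0, 2}; g ≡ 0 at y ∈ ∅; common: ∅.
  x = 1: f ≡ 0 at y ∈ {0, 2}; g ≡ 0 at y ∈ ∅; common: ∅.
  x = 2: f ≡ 0 at y ∈ {0, 2}; g ≡ 0 at y ∈ {0, 1, 2, 3, 4, 5, 6}; common: {0, 2}.
  x = 3: f ≡ 0 at y ∈ {0, 2}; g ≡ 0 at y ∈ ∅; common: ∅.
  x = 4: f ≡ 0 at y ∈ {0, 2}; g ≡ 0 at y ∈ ∅; common: ∅.
  x = 5: f ≡ 0 at y ∈ {0, 2}; g ≡ 0 at y ∈ ∅; common: ∅.
  x = 6: f ≡ 0 at y ∈ {0, 2}; g ≡ 0 at y ∈ ∅; common: ∅.
Collecting: common zeros = {(2, 0), (2, 2)}, so the count is 2.
Comparison with the Bézout bound: 2 ≤ 2 = deg(f)·deg(g), as expected for curves with no common component (the bound is attained).
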